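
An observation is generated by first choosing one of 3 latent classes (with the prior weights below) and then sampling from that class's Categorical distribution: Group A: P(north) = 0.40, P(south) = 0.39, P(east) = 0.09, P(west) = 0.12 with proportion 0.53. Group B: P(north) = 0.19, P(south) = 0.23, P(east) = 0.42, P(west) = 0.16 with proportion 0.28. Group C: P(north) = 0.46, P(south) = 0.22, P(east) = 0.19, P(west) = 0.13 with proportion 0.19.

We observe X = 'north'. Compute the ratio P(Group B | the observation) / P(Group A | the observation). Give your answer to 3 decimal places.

0.251

Only the two components matter; the odds are (π_i f_i(x)) / (π_j f_j(x)).
Evaluate each component's likelihood at the observed value:
  f_A = 0.4
  f_B = 0.19
  f_C = 0.46
Odds = (0.28/0.53) × (0.19/0.4) = 0.528302 × 0.475 ≈ 0.251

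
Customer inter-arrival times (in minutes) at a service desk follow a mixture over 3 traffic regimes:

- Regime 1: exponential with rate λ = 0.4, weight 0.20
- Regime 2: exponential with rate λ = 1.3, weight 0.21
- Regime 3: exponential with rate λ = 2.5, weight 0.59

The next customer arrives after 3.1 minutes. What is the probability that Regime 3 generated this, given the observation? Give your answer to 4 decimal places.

0.0222

Apply Bayes' rule: the posterior for each component is proportional to its prior times its likelihood at x.
Evaluate each component's likelihood at the observed value:
  p_1 = 0.115754
  p_2 = 0.0231066
  p_3 = 0.00107686
Weight by the priors:
  π_1·p_1 = 0.20 × 0.115754 = 0.0231507
  π_2·p_2 = 0.21 × 0.0231066 = 0.00485239
  π_3·p_3 = 0.59 × 0.00107686 = 0.000635345
Denominator: 0.0231507 + 0.00485239 + 0.000635345 = 0.0286385
So the posterior for Regime 3 is 0.000635345 / 0.0286385 ≈ 0.0222.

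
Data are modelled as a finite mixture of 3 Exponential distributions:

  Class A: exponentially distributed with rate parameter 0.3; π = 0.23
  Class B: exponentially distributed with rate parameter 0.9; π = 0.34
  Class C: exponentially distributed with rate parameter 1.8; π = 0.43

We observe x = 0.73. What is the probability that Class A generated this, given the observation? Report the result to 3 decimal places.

0.131

P(component k | x) = π_k·f_k(x) / marginal(x), where marginal(x) = Σ_j π_j·f_j(x).
Component likelihoods at x = 0.73:
  p_A = 0.240997
  p_B = 0.466564
  p_C = 0.483737
Unnormalised posteriors:
  π_A·p_A = 0.23 × 0.240997 = 0.0554292
  π_B·p_B = 0.34 × 0.466564 = 0.158632
  π_C·p_C = 0.43 × 0.483737 = 0.208007
Denominator: 0.0554292 + 0.158632 + 0.208007 = 0.422068
Responsibility of Class A: 0.0554292 / 0.422068 ≈ 0.131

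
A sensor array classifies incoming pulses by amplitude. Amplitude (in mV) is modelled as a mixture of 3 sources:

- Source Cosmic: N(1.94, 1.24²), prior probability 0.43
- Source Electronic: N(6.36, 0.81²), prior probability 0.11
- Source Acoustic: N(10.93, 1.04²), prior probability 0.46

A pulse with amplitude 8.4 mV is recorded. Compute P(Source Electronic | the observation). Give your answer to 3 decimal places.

P(component k | x) = w_k·f_k(x) / marginal(x), where marginal(x) = Σ_j w_j·f_j(x).
Evaluate each component's likelihood at the observed value:
  p_Cosmic = (1/(1.24·√(2π)))·exp(−(8.4−1.94)²/(2·1.24²)) = 0.321728·exp(-13.57037) = 4.11104e-07
  p_Electronic = (1/(0.81·√(2π)))·exp(−(8.4−6.36)²/(2·0.81²)) = 0.492521·exp(-3.17147) = 0.0206573
  p_Acoustic = (1/(1.04·√(2π)))·exp(−(8.4−10.93)²/(2·1.04²)) = 0.383598·exp(-2.95900) = 0.0198976
Prior × likelihood for each component:
  w_Cosmic·p_Cosmic = 0.43 × 4.11104e-07 = 1.76775e-07
  w_Electronic·p_Electronic = 0.11 × 0.0206573 = 0.00227231
  w_Acoustic·p_Acoustic = 0.46 × 0.0198976 = 0.0091529
Evidence: 1.76775e-07 + 0.00227231 + 0.0091529 = 0.0114254
P(Source Electronic | 8.4 mV) ≈ 0.199

0.199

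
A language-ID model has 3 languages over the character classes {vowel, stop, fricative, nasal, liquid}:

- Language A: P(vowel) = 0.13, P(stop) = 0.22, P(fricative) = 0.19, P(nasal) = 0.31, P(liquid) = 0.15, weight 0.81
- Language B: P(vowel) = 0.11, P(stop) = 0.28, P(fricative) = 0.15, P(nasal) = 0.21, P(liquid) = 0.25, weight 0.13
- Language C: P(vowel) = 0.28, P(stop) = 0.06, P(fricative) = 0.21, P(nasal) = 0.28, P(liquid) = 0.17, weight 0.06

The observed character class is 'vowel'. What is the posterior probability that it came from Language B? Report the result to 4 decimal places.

0.1048

Apply Bayes' rule: the posterior for each component is proportional to its prior times its likelihood at x.
Component likelihoods at x = 'vowel':
  p_A = P(vowel | comp) = 0.13
  p_B = P(vowel | comp) = 0.11
  p_C = P(vowel | comp) = 0.28
Unnormalised posteriors:
  π_A·p_A = 0.81 × 0.13 = 0.1053
  π_B·p_B = 0.13 × 0.11 = 0.0143
  π_C·p_C = 0.06 × 0.28 = 0.0168
Normaliser: 0.1053 + 0.0143 + 0.0168 = 0.1364
P(Language B | data) = 0.0143 / 0.1364 ≈ 0.1048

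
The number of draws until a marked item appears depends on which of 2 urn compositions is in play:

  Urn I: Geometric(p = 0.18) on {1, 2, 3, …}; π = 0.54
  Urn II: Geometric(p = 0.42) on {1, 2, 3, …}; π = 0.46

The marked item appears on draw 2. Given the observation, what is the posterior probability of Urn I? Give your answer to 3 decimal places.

0.416

Posterior ∝ prior × likelihood, so P(k | x) ∝ π_k f_k(x); normalise over all components.
Geometric probabilities:
  f_I = 0.18·(1−0.18)^1 = 0.18·0.82 = 0.1476
  f_II = 0.42·(1−0.42)^1 = 0.42·0.58 = 0.2436
Multiply by the mixture weights:
  π_I·f_I = 0.54 × 0.1476 = 0.079704
  π_II·f_II = 0.46 × 0.2436 = 0.112056
Evidence: 0.079704 + 0.112056 = 0.19176
P(Urn I | the observation) ≈ 0.416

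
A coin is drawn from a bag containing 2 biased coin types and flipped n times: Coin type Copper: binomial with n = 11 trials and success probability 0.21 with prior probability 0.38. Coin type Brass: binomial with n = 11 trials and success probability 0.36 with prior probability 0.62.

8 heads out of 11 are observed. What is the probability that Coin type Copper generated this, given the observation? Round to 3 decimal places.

0.015

Apply Bayes' rule: the posterior for each component is proportional to its prior times its likelihood at x.
Binomial probabilities:
  p_Copper = C(11,8)·0.21^8·0.79^3 = 165·3.78229e-06·0.493039 = 0.000307694
  p_Brass = C(11,8)·0.36^8·0.64^3 = 165·0.000282111·0.262144 = 0.0122024
Multiply by the mixture weights:
  π_Copper·p_Copper = 0.38 × 0.000307694 = 0.000116924
  π_Brass·p_Brass = 0.62 × 0.0122024 = 0.00756546
Marginal: 0.000116924 + 0.00756546 = 0.00768239
So the posterior for Coin type Copper is 0.000116924 / 0.00768239 ≈ 0.015.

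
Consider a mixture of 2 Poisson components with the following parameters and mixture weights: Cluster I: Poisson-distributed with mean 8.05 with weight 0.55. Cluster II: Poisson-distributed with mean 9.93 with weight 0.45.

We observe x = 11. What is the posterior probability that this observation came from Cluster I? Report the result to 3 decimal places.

0.443

Apply Bayes' rule: the posterior for each component is proportional to its prior times its likelihood at x.
Evaluate each component's likelihood at the observed value:
  p_I = e^(−8.05)·8.05^11/11! = 0.0735408
  p_II = e^(−9.93)·9.93^11/11! = 0.112912
Prior × likelihood for each component:
  w_I·p_I = 0.55 × 0.0735408 = 0.0404474
  w_II·p_II = 0.45 × 0.112912 = 0.0508106
Denominator: 0.0404474 + 0.0508106 = 0.091258
P(Cluster I | data) = 0.0404474 / 0.091258 ≈ 0.443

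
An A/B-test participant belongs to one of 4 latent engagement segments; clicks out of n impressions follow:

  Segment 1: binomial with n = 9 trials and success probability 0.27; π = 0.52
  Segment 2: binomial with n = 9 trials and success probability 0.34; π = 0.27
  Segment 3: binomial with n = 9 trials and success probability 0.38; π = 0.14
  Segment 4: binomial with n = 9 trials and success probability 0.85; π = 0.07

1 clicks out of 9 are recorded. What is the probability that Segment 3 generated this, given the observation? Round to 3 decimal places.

0.074

P(component k | x) = w_k·f_k(x) / marginal(x), where marginal(x) = Σ_j w_j·f_j(x).
Evaluate each component's likelihood at the observed value:
  f_1 = C(9,1)·0.27^1·0.73^8 = 9·0.27·0.080646 = 0.19597
  f_2 = C(9,1)·0.34^1·0.66^8 = 9·0.34·0.0360041 = 0.110172
  f_3 = C(9,1)·0.38^1·0.62^8 = 9·0.38·0.021834 = 0.0746723
  f_4 = C(9,1)·0.85^1·0.15^8 = 9·0.85·2.56289e-07 = 1.96061e-06
Weight by the priors:
  w_1·f_1 = 0.52 × 0.19597 = 0.101904
  w_2·f_2 = 0.27 × 0.110172 = 0.0297466
  w_3·f_3 = 0.14 × 0.0746723 = 0.0104541
  w_4·f_4 = 0.07 × 1.96061e-06 = 1.37243e-07
Marginal: 0.101904 + 0.0297466 + 0.0104541 + 1.37243e-07 = 0.142105
P(Segment 3 | x) ≈ 0.074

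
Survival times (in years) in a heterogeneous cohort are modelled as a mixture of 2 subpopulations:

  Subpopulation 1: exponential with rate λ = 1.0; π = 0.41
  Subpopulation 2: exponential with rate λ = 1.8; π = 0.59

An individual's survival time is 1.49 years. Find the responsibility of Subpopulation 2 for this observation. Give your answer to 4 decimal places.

0.4402

P(component k | x) = π_k·f_k(x) / marginal(x), where marginal(x) = Σ_j π_j·f_j(x).
Evaluate each component's likelihood at the observed value:
  f_1 = 1.0·e^(−1.0·1.49) = 1.0·e^(−1.4900) = 0.225373
  f_2 = 1.8·e^(−1.8·1.49) = 1.8·e^(−2.6820) = 0.123167
Prior × likelihood for each component:
  π_1·f_1 = 0.41 × 0.225373 = 0.0924028
  π_2·f_2 = 0.59 × 0.123167 = 0.0726686
Normaliser: 0.0924028 + 0.0726686 = 0.165071
So the posterior for Subpopulation 2 is 0.0726686 / 0.165071 ≈ 0.4402.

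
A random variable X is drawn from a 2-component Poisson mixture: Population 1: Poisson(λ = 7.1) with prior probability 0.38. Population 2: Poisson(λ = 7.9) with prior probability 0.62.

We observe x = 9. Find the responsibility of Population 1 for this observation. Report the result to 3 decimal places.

0.343

By Bayes' theorem, P(k | x) = π_k f_k(x) / Σ_j π_j f_j(x).
Poisson probabilities:
  L_1 = 0.104249
  L_2 = 0.122449
Multiply by the mixture weights:
  π_1·L_1 = 0.38 × 0.104249 = 0.0396146
  π_2·L_2 = 0.62 × 0.122449 = 0.0759182
Denominator: 0.0396146 + 0.0759182 = 0.115533
P(Population 1 | x) = 0.0396146 / 0.115533 ≈ 0.343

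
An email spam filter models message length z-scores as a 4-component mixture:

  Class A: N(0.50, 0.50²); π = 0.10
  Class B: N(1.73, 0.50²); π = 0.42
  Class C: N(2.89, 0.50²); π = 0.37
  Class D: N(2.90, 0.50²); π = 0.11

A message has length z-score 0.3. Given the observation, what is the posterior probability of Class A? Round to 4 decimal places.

0.9292

By Bayes' theorem, P(k | x) = π_k f_k(x) / Σ_j π_j f_j(x).
Component likelihoods at x = 0.3:
  f_A = (1/(0.50·√(2π)))·exp(−(0.3−0.50)²/(2·0.50²)) = 0.797885·exp(-0.08000) = 0.73654
  f_B = (1/(0.50·√(2π)))·exp(−(0.3−1.73)²/(2·0.50²)) = 0.797885·exp(-4.08980) = 0.0133586
  f_C = (1/(0.50·√(2π)))·exp(−(0.3−2.89)²/(2·0.50²)) = 0.797885·exp(-13.41620) = 1.18948e-06
  f_D = (1/(0.50·√(2π)))·exp(−(0.3−2.90)²/(2·0.50²)) = 0.797885·exp(-13.52000) = 1.07221e-06
Prior × likelihood for each component:
  π_A·f_A = 0.10 × 0.73654 = 0.073654
  π_B·f_B = 0.42 × 0.0133586 = 0.00561063
  π_C·f_C = 0.37 × 1.18948e-06 = 4.40109e-07
  π_D·f_D = 0.11 × 1.07221e-06 = 1.17943e-07
Normaliser: 0.073654 + 0.00561063 + 4.40109e-07 + 1.17943e-07 = 0.0792652
P(Class A | data) ≈ 0.9292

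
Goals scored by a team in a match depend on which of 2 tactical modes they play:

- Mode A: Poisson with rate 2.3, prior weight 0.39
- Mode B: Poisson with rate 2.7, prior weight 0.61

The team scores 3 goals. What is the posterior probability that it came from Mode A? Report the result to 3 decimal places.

The responsibility of component k is w_k f_k(x) divided by Σ_j w_j f_j(x).
Evaluate each component's likelihood at the observed value:
  f_A = e^(−2.3)·2.3^3/3! = 0.203308
  f_B = e^(−2.7)·2.7^3/3! = 0.220468
Multiply by the mixture weights:
  w_A·f_A = 0.39 × 0.203308 = 0.0792902
  w_B·f_B = 0.61 × 0.220468 = 0.134485
Sum: 0.0792902 + 0.134485 = 0.213775
So the posterior for Mode A is 0.0792902 / 0.213775 ≈ 0.371.

0.371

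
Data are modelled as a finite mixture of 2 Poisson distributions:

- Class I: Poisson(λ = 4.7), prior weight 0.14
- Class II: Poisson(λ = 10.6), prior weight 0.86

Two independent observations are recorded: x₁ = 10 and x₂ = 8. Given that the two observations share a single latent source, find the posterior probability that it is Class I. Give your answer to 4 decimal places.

0.0094

By Bayes' theorem, P(k | x) = P(Z=k) f_k(x) / Σ_j P(Z=j) f_j(x).
Since both observations come from the same component, the likelihood for component k is f_k(x₁)·f_k(x₂).
  L_I = [0.0131835] × [0.0537129] = 0.000708125
  L_II = [0.122963] × [0.0984929] = 0.012111
Weight by the priors:
  P(Z=I)·L_I = 0.14 × 0.000708125 = 9.91375e-05
  P(Z=II)·L_II = 0.86 × 0.012111 = 0.0104154
Normaliser: 9.91375e-05 + 0.0104154 = 0.0105146
Responsibility of Class I: 9.91375e-05 / 0.0105146 ≈ 0.0094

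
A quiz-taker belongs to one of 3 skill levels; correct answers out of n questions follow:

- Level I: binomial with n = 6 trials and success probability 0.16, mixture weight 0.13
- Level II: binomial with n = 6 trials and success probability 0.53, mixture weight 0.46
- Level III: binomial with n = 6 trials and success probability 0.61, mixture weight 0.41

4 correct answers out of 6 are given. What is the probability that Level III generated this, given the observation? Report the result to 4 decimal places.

Posterior ∝ prior × likelihood, so P(k | x) ∝ π_k f_k(x); normalise over all components.
Binomial probabilities:
  f_I = C(6,4)·0.16^4·0.84^2 = 15·0.00065536·0.7056 = 0.00693633
  f_II = C(6,4)·0.53^4·0.47^2 = 15·0.0789048·0.2209 = 0.261451
  f_III = C(6,4)·0.61^4·0.39^2 = 15·0.138458·0.1521 = 0.315893
Weight by the priors:
  π_I·f_I = 0.13 × 0.00693633 = 0.000901723
  π_II·f_II = 0.46 × 0.261451 = 0.120268
  π_III·f_III = 0.41 × 0.315893 = 0.129516
Sum: 0.000901723 + 0.120268 + 0.129516 = 0.250685
So the posterior for Level III is 0.129516 / 0.250685 ≈ 0.5166.

0.5166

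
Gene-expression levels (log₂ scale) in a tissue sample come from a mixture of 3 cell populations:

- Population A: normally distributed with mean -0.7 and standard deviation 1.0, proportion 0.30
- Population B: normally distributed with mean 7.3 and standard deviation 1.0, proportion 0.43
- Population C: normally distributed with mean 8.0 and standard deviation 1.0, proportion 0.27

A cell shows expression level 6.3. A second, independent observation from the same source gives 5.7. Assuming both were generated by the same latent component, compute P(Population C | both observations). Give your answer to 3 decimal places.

0.059

Apply Bayes' rule: the posterior for each component is proportional to its prior times its likelihood at x.
Since both observations come from the same component, the likelihood for component k is f_k(x₁)·f_k(x₂).
  f_A = [(1/(1.0·√(2π)))·exp(−(6.3−-0.7)²/(2·1.0²)) = 0.398942·exp(-24.50000) = 9.13472e-12] × [5.08814e-10] = 4.64787e-21
  f_B = [(1/(1.0·√(2π)))·exp(−(6.3−7.3)²/(2·1.0²)) = 0.398942·exp(-0.50000) = 0.241971] × [0.110921] = 0.0268396
  f_C = [(1/(1.0·√(2π)))·exp(−(6.3−8.0)²/(2·1.0²)) = 0.398942·exp(-1.44500) = 0.0940491] × [0.028327] = 0.00266413
Unnormalised posteriors:
  P(Z=A)·f_A = 0.30 × 4.64787e-21 = 1.39436e-21
  P(Z=B)·f_B = 0.43 × 0.0268396 = 0.011541
  P(Z=C)·f_C = 0.27 × 0.00266413 = 0.000719316
Sum: 1.39436e-21 + 0.011541 + 0.000719316 = 0.0122603
Responsibility of Population C: 0.000719316 / 0.0122603 ≈ 0.059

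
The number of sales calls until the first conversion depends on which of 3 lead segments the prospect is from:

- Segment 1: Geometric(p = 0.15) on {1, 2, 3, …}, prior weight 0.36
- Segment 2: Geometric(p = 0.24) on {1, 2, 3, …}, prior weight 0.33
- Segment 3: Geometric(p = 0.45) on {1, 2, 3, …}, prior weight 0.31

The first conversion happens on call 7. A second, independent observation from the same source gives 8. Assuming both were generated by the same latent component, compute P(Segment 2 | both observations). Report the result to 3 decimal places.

0.348

By Bayes' theorem, P(k | x) = w_k f_k(x) / Σ_j w_j f_j(x).
Since both observations come from the same component, the likelihood for component k is f_k(x₁)·f_k(x₂).
  f_1 = [0.0565724] × [0.0480866] = 0.00272037
  f_2 = [0.046248] × [0.0351485] = 0.00162555
  f_3 = [0.0124563] × [0.00685096] = 8.53375e-05
Unnormalised posteriors:
  w_1·f_1 = 0.36 × 0.00272037 = 0.000979334
  w_2·f_2 = 0.33 × 0.00162555 = 0.00053643
  w_3·f_3 = 0.31 × 8.53375e-05 = 2.64546e-05
Denominator: 0.000979334 + 0.00053643 + 2.64546e-05 = 0.00154222
Responsibility of Segment 2: 0.00053643 / 0.00154222 ≈ 0.348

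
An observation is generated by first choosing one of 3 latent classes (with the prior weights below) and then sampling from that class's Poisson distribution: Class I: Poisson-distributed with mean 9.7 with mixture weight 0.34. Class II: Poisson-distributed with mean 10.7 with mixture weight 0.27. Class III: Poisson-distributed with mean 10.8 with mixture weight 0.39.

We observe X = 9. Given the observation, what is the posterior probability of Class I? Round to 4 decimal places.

0.3689

Apply Bayes' rule: the posterior for each component is proportional to its prior times its likelihood at x.
Evaluate each component's likelihood at the observed value:
  p_I = e^(−9.7)·9.7^9/9! = 0.128388
  p_II = e^(−10.7)·10.7^9/9! = 0.114219
  p_III = e^(−10.8)·10.8^9/9! = 0.112375
Prior × likelihood for each component:
  π_I·p_I = 0.34 × 0.128388 = 0.0436521
  π_II·p_II = 0.27 × 0.114219 = 0.0308392
  π_III·p_III = 0.39 × 0.112375 = 0.0438263
Evidence: 0.0436521 + 0.0308392 + 0.0438263 = 0.118318
P(Class I | x) = 0.0436521 / 0.118318 ≈ 0.3689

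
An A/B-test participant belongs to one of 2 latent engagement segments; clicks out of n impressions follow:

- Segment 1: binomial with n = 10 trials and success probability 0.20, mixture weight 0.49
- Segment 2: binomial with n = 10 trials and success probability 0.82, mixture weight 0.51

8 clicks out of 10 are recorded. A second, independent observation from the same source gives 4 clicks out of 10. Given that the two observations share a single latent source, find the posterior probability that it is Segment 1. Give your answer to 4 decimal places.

Posterior ∝ prior × likelihood, so P(k | x) ∝ P(Z=k) f_k(x); normalise over all components.
Since both observations come from the same component, the likelihood for component k is f_k(x₁)·f_k(x₂).
  L_1 = [C(10,8)·0.20^8·0.80^2 = 45·2.56e-06·0.64 = 7.3728e-05] × [0.0880804] = 6.49399e-06
  L_2 = [C(10,8)·0.82^8·0.18^2 = 45·0.204414·0.0324 = 0.298036] × [0.00322931] = 0.00096245
Prior × likelihood for each component:
  P(Z=1)·L_1 = 0.49 × 6.49399e-06 = 3.18206e-06
  P(Z=2)·L_2 = 0.51 × 0.00096245 = 0.000490849
Sum: 3.18206e-06 + 0.000490849 = 0.000494031
So the posterior for Segment 1 is 3.18206e-06 / 0.000494031 ≈ 0.0064.

0.0064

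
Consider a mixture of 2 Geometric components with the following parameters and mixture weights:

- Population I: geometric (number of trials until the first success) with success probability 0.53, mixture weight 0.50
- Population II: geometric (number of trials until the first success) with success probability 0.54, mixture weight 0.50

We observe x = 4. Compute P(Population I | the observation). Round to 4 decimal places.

0.5115

Apply Bayes' rule: the posterior for each component is proportional to its prior times its likelihood at x.
Component likelihoods at x = 4:
  L_I = 0.53·(1−0.53)^3 = 0.53·0.103823 = 0.0550262
  L_II = 0.54·(1−0.54)^3 = 0.54·0.097336 = 0.0525614
Multiply by the mixture weights:
  π_I·L_I = 0.50 × 0.0550262 = 0.0275131
  π_II·L_II = 0.50 × 0.0525614 = 0.0262807
Marginal: 0.0275131 + 0.0262807 = 0.0537938
Responsibility of Population I: 0.0275131 / 0.0537938 ≈ 0.5115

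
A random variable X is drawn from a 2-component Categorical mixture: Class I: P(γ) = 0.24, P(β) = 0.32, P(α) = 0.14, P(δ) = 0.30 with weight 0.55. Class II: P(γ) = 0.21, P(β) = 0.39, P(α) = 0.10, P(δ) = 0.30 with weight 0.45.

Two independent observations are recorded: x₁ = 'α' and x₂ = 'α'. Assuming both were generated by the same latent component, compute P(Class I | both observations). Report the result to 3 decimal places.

0.705

Posterior ∝ prior × likelihood, so P(k | x) ∝ P(Z=k) f_k(x); normalise over all components.
Since both observations come from the same component, the likelihood for component k is f_k(x₁)·f_k(x₂).
  p_I = [0.14] × [0.14] = 0.0196
  p_II = [0.1] × [0.1] = 0.01
Unnormalised posteriors:
  P(Z=I)·p_I = 0.55 × 0.0196 = 0.01078
  P(Z=II)·p_II = 0.45 × 0.01 = 0.0045
Sum: 0.01078 + 0.0045 = 0.01528
P(Class I | x₁, x₂) ≈ 0.705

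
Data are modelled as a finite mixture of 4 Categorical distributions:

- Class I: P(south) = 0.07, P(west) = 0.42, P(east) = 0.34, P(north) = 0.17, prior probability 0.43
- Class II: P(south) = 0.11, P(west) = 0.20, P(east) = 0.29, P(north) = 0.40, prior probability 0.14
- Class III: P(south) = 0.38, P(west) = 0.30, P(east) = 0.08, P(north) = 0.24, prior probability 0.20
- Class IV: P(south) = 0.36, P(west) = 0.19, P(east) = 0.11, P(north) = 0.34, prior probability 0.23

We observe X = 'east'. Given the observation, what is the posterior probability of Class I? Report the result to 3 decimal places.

0.641

P(component k | x) = π_k·f_k(x) / marginal(x), where marginal(x) = Σ_j π_j·f_j(x).
Evaluate each component's likelihood at the observed value:
  f_I = 0.34
  f_II = 0.29
  f_III = 0.08
  f_IV = 0.11
Unnormalised posteriors:
  π_I·f_I = 0.43 × 0.34 = 0.1462
  π_II·f_II = 0.14 × 0.29 = 0.0406
  π_III·f_III = 0.20 × 0.08 = 0.016
  π_IV·f_IV = 0.23 × 0.11 = 0.0253
Marginal: 0.1462 + 0.0406 + 0.016 + 0.0253 = 0.2281
So the posterior for Class I is 0.1462 / 0.2281 ≈ 0.641.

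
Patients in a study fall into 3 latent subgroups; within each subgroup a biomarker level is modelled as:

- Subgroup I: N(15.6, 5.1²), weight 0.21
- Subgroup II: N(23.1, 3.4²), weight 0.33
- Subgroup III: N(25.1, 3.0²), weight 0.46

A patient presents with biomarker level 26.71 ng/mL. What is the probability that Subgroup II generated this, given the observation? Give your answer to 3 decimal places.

0.288

Apply Bayes' rule: the posterior for each component is proportional to its prior times its likelihood at x.
Component likelihoods at x = 26.71 ng/mL:
  L_I = (1/(5.1·√(2π)))·exp(−(26.71−15.6)²/(2·5.1²)) = 0.078224·exp(-2.37278) = 0.00729212
  L_II = (1/(3.4·√(2π)))·exp(−(26.71−23.1)²/(2·3.4²)) = 0.117336·exp(-0.56367) = 0.0667777
  L_III = (1/(3.0·√(2π)))·exp(−(26.71−25.1)²/(2·3.0²)) = 0.132981·exp(-0.14401) = 0.115146
Weight by the priors:
  w_I·L_I = 0.21 × 0.00729212 = 0.00153135
  w_II·L_II = 0.33 × 0.0667777 = 0.0220366
  w_III·L_III = 0.46 × 0.115146 = 0.0529671
Sum: 0.00153135 + 0.0220366 + 0.0529671 = 0.076535
P(Subgroup II | data) = 0.0220366 / 0.076535 ≈ 0.288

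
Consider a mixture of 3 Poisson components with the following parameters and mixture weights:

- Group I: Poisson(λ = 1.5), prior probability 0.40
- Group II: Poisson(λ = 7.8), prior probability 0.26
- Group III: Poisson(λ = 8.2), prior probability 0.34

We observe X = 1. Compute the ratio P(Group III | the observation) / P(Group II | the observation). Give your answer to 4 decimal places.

Only the two components matter; the odds are (π_i f_i(x)) / (π_j f_j(x)).
Component likelihoods at x = 1:
  L_I = e^(−1.5)·1.5^1/1! = 0.334695
  L_II = e^(−7.8)·7.8^1/1! = 0.00319593
  L_III = e^(−8.2)·8.2^1/1! = 0.00225216
0.000765734 / 0.000830943 ≈ 0.9215

0.9215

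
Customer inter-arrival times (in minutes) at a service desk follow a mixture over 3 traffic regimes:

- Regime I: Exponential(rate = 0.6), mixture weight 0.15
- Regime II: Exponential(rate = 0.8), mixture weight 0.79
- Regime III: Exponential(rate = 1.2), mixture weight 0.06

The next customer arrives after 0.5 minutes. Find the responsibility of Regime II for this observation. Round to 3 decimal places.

0.800

P(component k | x) = π_k·f_k(x) / marginal(x), where marginal(x) = Σ_j π_j·f_j(x).
Exponential densities:
  f_I = 0.444491
  f_II = 0.536256
  f_III = 0.658574
Weight by the priors:
  π_I·f_I = 0.15 × 0.444491 = 0.0666736
  π_II·f_II = 0.79 × 0.536256 = 0.423642
  π_III·f_III = 0.06 × 0.658574 = 0.0395144
Marginal: 0.0666736 + 0.423642 + 0.0395144 = 0.52983
So the posterior for Regime II is 0.423642 / 0.52983 ≈ 0.800.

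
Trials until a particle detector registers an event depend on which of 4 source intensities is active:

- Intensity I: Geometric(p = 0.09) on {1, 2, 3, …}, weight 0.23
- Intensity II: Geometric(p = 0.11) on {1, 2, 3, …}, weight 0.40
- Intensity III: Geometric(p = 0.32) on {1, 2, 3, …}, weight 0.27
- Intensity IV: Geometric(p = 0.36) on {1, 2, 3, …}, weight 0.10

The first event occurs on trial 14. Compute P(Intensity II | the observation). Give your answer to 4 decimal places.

0.5887

P(component k | x) = w_k·f_k(x) / marginal(x), where marginal(x) = Σ_j w_j·f_j(x).
Evaluate each component's likelihood at the observed value:
  p_I = 0.0264107
  p_II = 0.0241804
  p_III = 0.00212699
  p_IV = 0.00108803
Prior × likelihood for each component:
  w_I·p_I = 0.23 × 0.0264107 = 0.00607447
  w_II·p_II = 0.40 × 0.0241804 = 0.00967214
  w_III·p_III = 0.27 × 0.00212699 = 0.000574288
  w_IV·p_IV = 0.10 × 0.00108803 = 0.000108803
Normaliser: 0.00607447 + 0.00967214 + 0.000574288 + 0.000108803 = 0.0164297
P(Intensity II | data) = 0.00967214 / 0.0164297 ≈ 0.5887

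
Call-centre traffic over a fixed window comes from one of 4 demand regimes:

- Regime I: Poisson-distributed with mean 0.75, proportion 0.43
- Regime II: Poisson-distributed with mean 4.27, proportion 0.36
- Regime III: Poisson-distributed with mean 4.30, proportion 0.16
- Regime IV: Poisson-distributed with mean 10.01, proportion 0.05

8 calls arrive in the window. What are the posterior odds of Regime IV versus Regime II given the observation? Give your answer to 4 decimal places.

0.4073

Only the two components matter; the odds are (w_i f_i(x)) / (w_j f_j(x)).
Evaluate each component's likelihood at the observed value:
  p_I = e^(−0.75)·0.75^8/8! = 1.17287e-06
  p_II = e^(−4.27)·4.27^8/8! = 0.0383235
  p_III = e^(−4.30)·4.30^8/8! = 0.0393333
  p_IV = e^(−10.01)·10.01^8/8! = 0.112374
0.00561868 / 0.0137965 ≈ 0.4073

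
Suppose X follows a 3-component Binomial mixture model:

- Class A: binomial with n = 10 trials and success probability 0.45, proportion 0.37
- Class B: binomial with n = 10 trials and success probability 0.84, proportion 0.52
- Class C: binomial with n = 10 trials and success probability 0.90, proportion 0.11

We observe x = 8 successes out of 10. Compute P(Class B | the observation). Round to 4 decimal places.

0.8330

Apply Bayes' rule: the posterior for each component is proportional to its prior times its likelihood at x.
Binomial probabilities:
  f_A = C(10,8)·0.45^8·0.55^2 = 45·0.00168151·0.3025 = 0.0228896
  f_B = C(10,8)·0.84^8·0.16^2 = 45·0.247876·0.0256 = 0.285553
  f_C = C(10,8)·0.90^8·0.10^2 = 45·0.430467·0.01 = 0.19371
Multiply by the mixture weights:
  π_A·f_A = 0.37 × 0.0228896 = 0.00846915
  π_B·f_B = 0.52 × 0.285553 = 0.148488
  π_C·f_C = 0.11 × 0.19371 = 0.0213081
Normaliser: 0.00846915 + 0.148488 + 0.0213081 = 0.178265
So the posterior for Class B is 0.148488 / 0.178265 ≈ 0.8330.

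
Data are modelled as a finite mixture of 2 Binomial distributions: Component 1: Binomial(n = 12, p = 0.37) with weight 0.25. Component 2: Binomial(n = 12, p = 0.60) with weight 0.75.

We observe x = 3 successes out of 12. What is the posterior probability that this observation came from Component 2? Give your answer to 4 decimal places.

The responsibility of component k is π_k f_k(x) divided by Σ_j π_j f_j(x).
Evaluate each component's likelihood at the observed value:
  f_1 = 0.174218
  f_2 = 0.0124571
Prior × likelihood for each component:
  π_1·f_1 = 0.25 × 0.174218 = 0.0435545
  π_2·f_2 = 0.75 × 0.0124571 = 0.00934281
Evidence: 0.0435545 + 0.00934281 = 0.0528973
P(Component 2 | data) ≈ 0.1766

0.1766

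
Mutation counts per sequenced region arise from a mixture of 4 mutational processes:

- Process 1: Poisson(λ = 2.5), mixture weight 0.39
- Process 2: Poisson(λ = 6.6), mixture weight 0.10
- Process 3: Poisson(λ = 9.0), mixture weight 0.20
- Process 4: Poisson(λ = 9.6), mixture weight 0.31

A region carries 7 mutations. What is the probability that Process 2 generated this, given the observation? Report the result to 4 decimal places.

The responsibility of component k is w_k f_k(x) divided by Σ_j w_j f_j(x).
Evaluate each component's likelihood at the observed value:
  p_1 = e^(−2.5)·2.5^7/7! = 0.00994062
  p_2 = e^(−6.6)·6.6^7/7! = 0.147243
  p_3 = e^(−9.0)·9.0^7/7! = 0.117116
  p_4 = e^(−9.6)·9.6^7/7! = 0.100981
Multiply by the mixture weights:
  w_1·p_1 = 0.39 × 0.00994062 = 0.00387684
  w_2·p_2 = 0.10 × 0.147243 = 0.0147243
  w_3·p_3 = 0.20 × 0.117116 = 0.0234232
  w_4·p_4 = 0.31 × 0.100981 = 0.0313042
Sum: 0.00387684 + 0.0147243 + 0.0234232 + 0.0313042 = 0.0733285
Responsibility of Process 2: 0.0147243 / 0.0733285 ≈ 0.2008

0.2008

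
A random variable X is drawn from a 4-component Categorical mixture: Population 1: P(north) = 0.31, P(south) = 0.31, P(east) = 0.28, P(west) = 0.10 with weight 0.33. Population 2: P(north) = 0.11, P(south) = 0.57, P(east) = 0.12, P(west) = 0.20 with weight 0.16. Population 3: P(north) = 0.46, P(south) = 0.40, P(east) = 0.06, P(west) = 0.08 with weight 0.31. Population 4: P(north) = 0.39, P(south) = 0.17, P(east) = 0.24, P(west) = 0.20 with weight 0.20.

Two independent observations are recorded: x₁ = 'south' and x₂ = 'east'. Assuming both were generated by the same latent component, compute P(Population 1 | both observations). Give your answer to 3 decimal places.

0.519

The responsibility of component k is π_k f_k(x) divided by Σ_j π_j f_j(x).
Since both observations come from the same component, the likelihood for component k is f_k(x₁)·f_k(x₂).
  f_1 = [0.31] × [0.28] = 0.0868
  f_2 = [0.57] × [0.12] = 0.0684
  f_3 = [0.4] × [0.06] = 0.024
  f_4 = [0.17] × [0.24] = 0.0408
Multiply by the mixture weights:
  π_1·f_1 = 0.33 × 0.0868 = 0.028644
  π_2·f_2 = 0.16 × 0.0684 = 0.010944
  π_3·f_3 = 0.31 × 0.024 = 0.00744
  π_4·f_4 = 0.20 × 0.0408 = 0.00816
Denominator: 0.028644 + 0.010944 + 0.00744 + 0.00816 = 0.055188
Responsibility of Population 1: 0.028644 / 0.055188 ≈ 0.519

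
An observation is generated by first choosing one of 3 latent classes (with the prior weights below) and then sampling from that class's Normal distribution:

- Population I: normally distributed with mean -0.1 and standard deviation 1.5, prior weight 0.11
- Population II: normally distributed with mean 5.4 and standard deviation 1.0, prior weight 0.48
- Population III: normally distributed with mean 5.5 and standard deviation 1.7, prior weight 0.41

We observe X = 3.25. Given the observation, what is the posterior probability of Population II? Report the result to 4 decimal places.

By Bayes' theorem, P(k | x) = P(Z=k) f_k(x) / Σ_j P(Z=j) f_j(x).
Normal densities:
  L_I = (1/(1.5·√(2π)))·exp(−(3.25−-0.1)²/(2·1.5²)) = 0.265962·exp(-2.49389) = 0.0219653
  L_II = (1/(1.0·√(2π)))·exp(−(3.25−5.4)²/(2·1.0²)) = 0.398942·exp(-2.31125) = 0.03955
  L_III = (1/(1.7·√(2π)))·exp(−(3.25−5.5)²/(2·1.7²)) = 0.234672·exp(-0.87587) = 0.0977412
Multiply by the mixture weights:
  P(Z=I)·L_I = 0.11 × 0.0219653 = 0.00241618
  P(Z=II)·L_II = 0.48 × 0.03955 = 0.018984
  P(Z=III)·L_III = 0.41 × 0.0977412 = 0.0400739
Sum: 0.00241618 + 0.018984 + 0.0400739 = 0.0614741
P(Population II | data) ≈ 0.3088

0.3088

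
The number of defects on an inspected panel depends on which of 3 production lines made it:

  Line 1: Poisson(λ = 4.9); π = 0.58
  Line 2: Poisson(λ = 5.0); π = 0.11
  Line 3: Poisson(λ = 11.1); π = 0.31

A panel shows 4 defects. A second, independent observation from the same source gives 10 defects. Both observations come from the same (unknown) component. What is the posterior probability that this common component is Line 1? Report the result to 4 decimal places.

By Bayes' theorem, P(k | x) = w_k f_k(x) / Σ_j w_j f_j(x).
Since both observations come from the same component, the likelihood for component k is f_k(x₁)·f_k(x₂).
  L_1 = [e^(−4.9)·4.9^4/4! = 0.178867] × [0.016374] = 0.00292877
  L_2 = [e^(−5.0)·5.0^4/4! = 0.175467] × [0.0181328] = 0.00318171
  L_3 = [e^(−11.1)·11.1^4/4! = 0.00955899] × [0.118249] = 0.00113034
Multiply by the mixture weights:
  w_1·L_1 = 0.58 × 0.00292877 = 0.00169869
  w_2·L_2 = 0.11 × 0.00318171 = 0.000349988
  w_3·L_3 = 0.31 × 0.00113034 = 0.000350406
Normaliser: 0.00169869 + 0.000349988 + 0.000350406 = 0.00239908
P(Line 1 | x) ≈ 0.7081

0.7081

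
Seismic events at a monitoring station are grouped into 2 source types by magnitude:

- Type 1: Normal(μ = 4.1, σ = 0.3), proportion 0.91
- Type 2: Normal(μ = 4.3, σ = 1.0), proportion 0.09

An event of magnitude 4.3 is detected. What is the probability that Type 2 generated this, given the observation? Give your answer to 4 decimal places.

Apply Bayes' rule: the posterior for each component is proportional to its prior times its likelihood at x.
Evaluate each component's likelihood at the observed value:
  f_1 = (1/(0.3·√(2π)))·exp(−(4.3−4.1)²/(2·0.3²)) = 1.329808·exp(-0.22222) = 1.06483
  f_2 = (1/(1.0·√(2π)))·exp(−(4.3−4.3)²/(2·1.0²)) = 0.398942·exp(-0.00000) = 0.398942
Weight by the priors:
  π_1·f_1 = 0.91 × 1.06483 = 0.968992
  π_2·f_2 = 0.09 × 0.398942 = 0.0359048
Evidence: 0.968992 + 0.0359048 = 1.0049
Responsibility of Type 2: 0.0359048 / 1.0049 ≈ 0.0357

0.0357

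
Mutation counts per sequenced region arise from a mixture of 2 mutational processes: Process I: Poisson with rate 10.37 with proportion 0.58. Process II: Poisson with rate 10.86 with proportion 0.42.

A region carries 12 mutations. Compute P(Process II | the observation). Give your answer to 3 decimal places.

0.436

The responsibility of component k is π_k f_k(x) divided by Σ_j π_j f_j(x).
Evaluate each component's likelihood at the observed value:
  p_I = 0.101245
  p_II = 0.10794
Weight by the priors:
  π_I·p_I = 0.58 × 0.101245 = 0.0587222
  π_II·p_II = 0.42 × 0.10794 = 0.0453348
Sum: 0.0587222 + 0.0453348 = 0.104057
P(Process II | data) = 0.0453348 / 0.104057 ≈ 0.436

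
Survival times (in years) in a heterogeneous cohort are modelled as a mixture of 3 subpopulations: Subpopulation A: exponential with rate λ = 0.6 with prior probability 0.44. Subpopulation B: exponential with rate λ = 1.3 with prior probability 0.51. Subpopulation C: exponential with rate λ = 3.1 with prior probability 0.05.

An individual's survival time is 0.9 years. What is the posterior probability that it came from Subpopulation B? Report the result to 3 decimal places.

Apply Bayes' rule: the posterior for each component is proportional to its prior times its likelihood at x.
Component likelihoods at x = 0.9 years:
  f_A = 0.349649
  f_B = 0.403477
  f_C = 0.190406
Prior × likelihood for each component:
  π_A·f_A = 0.44 × 0.349649 = 0.153846
  π_B·f_B = 0.51 × 0.403477 = 0.205773
  π_C·f_C = 0.05 × 0.190406 = 0.00952029
Denominator: 0.153846 + 0.205773 + 0.00952029 = 0.369139
Responsibility of Subpopulation B: 0.205773 / 0.369139 ≈ 0.557

0.557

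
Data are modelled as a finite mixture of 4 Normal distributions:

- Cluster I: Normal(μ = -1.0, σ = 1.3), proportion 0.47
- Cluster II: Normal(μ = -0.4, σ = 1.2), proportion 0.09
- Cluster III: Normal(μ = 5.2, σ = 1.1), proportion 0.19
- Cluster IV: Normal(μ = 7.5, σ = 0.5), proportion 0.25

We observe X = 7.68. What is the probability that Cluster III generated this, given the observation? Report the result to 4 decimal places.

0.0282

P(component k | x) = w_k·f_k(x) / marginal(x), where marginal(x) = Σ_j w_j·f_j(x).
Component likelihoods at x = 7.68:
  p_I = 6.40118e-11
  p_II = 4.75068e-11
  p_III = 0.0285603
  p_IV = 0.747821
Weight by the priors:
  w_I·p_I = 0.47 × 6.40118e-11 = 3.00855e-11
  w_II·p_II = 0.09 × 4.75068e-11 = 4.27561e-12
  w_III·p_III = 0.19 × 0.0285603 = 0.00542646
  w_IV·p_IV = 0.25 × 0.747821 = 0.186955
Evidence: 3.00855e-11 + 4.27561e-12 + 0.00542646 + 0.186955 = 0.192382
P(Cluster III | data) = 0.00542646 / 0.192382 ≈ 0.0282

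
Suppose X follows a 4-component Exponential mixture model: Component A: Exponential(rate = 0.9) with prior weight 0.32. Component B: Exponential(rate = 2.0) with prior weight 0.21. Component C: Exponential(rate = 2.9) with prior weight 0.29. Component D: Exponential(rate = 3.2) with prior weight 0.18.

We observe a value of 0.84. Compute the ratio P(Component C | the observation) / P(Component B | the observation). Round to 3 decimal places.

0.940

Only the two components matter; the odds are (P(Z=i) f_i(x)) / (P(Z=j) f_j(x)).
Component likelihoods at x = 0.84:
  f_A = 0.422587
  f_B = 0.372748
  f_C = 0.25378
  f_D = 0.217654
Odds = (0.29/0.21) × (0.25378/0.372748) = 1.38095 × 0.680834 ≈ 0.940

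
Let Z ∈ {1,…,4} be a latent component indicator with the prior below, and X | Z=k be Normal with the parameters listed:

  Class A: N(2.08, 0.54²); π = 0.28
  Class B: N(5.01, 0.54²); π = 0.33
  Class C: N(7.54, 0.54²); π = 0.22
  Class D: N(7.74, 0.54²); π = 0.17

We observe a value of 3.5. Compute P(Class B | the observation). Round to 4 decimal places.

0.4285

By Bayes' theorem, P(k | x) = π_k f_k(x) / Σ_j π_j f_j(x).
Normal densities:
  f_A = (1/(0.54·√(2π)))·exp(−(3.5−2.08)²/(2·0.54²)) = 0.738782·exp(-3.45748) = 0.0232784
  f_B = (1/(0.54·√(2π)))·exp(−(3.5−5.01)²/(2·0.54²)) = 0.738782·exp(-3.90964) = 0.0148109
  f_C = (1/(0.54·√(2π)))·exp(−(3.5−7.54)²/(2·0.54²)) = 0.738782·exp(-27.98628) = 5.17879e-13
  f_D = (1/(0.54·√(2π)))·exp(−(3.5−7.74)²/(2·0.54²)) = 0.738782·exp(-30.82579) = 3.02724e-14
Weight by the priors:
  π_A·f_A = 0.28 × 0.0232784 = 0.00651796
  π_B·f_B = 0.33 × 0.0148109 = 0.00488761
  π_C·f_C = 0.22 × 5.17879e-13 = 1.13933e-13
  π_D·f_D = 0.17 × 3.02724e-14 = 5.1463e-15
Denominator: 0.00651796 + 0.00488761 + 1.13933e-13 + 5.1463e-15 = 0.0114056
P(Class B | the observation) ≈ 0.4285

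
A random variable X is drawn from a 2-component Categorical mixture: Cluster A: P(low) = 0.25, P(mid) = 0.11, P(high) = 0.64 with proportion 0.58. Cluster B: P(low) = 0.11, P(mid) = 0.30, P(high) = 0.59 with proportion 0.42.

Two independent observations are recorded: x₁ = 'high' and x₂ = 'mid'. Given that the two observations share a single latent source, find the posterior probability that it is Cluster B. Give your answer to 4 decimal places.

0.6455

By Bayes' theorem, P(k | x) = w_k f_k(x) / Σ_j w_j f_j(x).
Since both observations come from the same component, the likelihood for component k is f_k(x₁)·f_k(x₂).
  p_A = [0.64] × [0.11] = 0.0704
  p_B = [0.59] × [0.3] = 0.177
Weight by the priors:
  w_A·p_A = 0.58 × 0.0704 = 0.040832
  w_B·p_B = 0.42 × 0.177 = 0.07434
Evidence: 0.040832 + 0.07434 = 0.115172
P(Cluster B | data) ≈ 0.6455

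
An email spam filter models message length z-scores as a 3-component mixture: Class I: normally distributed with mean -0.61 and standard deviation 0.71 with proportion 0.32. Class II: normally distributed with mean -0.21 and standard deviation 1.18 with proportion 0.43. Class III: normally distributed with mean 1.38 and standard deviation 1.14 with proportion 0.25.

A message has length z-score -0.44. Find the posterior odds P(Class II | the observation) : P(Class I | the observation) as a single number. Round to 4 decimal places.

Posterior odds = (P(Z=i) f_i(x)) / (P(Z=j) f_j(x)); the normalising sum cancels.
Evaluate each component's likelihood at the observed value:
  L_I = 0.546013
  L_II = 0.331725
  L_III = 0.0978462
Odds = (0.43/0.32) × (0.331725/0.546013) = 1.34375 × 0.607541 ≈ 0.8164

0.8164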